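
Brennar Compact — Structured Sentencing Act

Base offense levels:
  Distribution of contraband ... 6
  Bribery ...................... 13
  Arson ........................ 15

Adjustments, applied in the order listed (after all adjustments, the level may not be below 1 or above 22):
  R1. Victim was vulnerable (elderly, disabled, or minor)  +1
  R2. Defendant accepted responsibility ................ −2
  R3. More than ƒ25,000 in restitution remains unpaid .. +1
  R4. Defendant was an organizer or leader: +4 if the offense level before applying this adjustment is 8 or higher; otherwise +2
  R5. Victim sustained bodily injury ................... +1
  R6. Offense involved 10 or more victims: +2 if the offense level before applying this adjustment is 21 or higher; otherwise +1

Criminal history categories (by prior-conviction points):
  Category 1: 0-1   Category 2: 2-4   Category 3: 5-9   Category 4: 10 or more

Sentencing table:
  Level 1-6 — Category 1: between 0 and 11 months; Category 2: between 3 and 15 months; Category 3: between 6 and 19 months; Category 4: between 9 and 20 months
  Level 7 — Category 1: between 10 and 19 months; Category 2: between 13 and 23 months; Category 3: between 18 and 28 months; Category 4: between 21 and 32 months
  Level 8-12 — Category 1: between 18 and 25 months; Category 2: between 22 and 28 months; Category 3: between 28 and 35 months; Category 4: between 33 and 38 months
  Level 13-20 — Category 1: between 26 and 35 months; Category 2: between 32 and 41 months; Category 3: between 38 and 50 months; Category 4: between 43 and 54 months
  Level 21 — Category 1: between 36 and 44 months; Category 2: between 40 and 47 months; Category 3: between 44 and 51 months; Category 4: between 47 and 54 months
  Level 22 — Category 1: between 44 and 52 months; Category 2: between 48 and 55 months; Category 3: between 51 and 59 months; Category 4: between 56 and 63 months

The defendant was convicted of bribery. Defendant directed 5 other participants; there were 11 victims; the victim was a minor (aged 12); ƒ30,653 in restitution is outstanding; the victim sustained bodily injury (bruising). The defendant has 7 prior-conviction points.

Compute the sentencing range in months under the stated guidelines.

44-51 months

Base offense level for bribery: 13.
R1 applies: 13 + 1 = 14.
R3 applies: 14 + 1 = 15.
R4 applies (level before this adjustment is 15 ≥ 8, so +4): 15 + 4 = 19.
R5 applies: 19 + 1 = 20.
R6 applies (level before this adjustment is 20 < 21, so +1): 20 + 1 = 21.
Final offense level: 21.
Criminal history: 7 prior points → Category 3 (5-9).
Level 21 falls in the 21 band.
Grid: Level 21 × Category 3 = 44-51 months.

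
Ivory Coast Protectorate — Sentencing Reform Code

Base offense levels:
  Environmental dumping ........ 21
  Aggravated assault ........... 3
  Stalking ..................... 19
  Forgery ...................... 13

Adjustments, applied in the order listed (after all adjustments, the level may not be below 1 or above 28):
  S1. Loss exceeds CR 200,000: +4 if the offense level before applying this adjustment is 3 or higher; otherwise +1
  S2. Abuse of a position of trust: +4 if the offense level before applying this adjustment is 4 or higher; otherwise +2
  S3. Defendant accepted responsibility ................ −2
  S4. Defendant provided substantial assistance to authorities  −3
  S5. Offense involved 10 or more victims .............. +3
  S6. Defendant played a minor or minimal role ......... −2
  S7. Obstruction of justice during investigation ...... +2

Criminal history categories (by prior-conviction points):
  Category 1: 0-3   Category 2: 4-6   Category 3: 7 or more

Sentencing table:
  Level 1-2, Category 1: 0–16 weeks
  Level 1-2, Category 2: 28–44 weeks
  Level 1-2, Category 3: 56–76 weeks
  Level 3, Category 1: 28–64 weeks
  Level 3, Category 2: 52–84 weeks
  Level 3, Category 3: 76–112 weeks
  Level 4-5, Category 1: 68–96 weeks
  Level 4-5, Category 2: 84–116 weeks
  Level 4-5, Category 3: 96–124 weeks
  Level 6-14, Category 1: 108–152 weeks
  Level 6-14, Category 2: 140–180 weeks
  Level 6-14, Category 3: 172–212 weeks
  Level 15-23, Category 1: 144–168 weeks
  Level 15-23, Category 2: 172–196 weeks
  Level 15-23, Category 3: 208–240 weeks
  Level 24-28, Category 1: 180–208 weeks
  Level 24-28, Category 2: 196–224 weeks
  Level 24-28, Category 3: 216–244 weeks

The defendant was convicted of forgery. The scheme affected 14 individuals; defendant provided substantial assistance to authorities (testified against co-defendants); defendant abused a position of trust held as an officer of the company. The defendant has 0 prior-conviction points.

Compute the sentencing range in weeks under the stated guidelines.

Base offense level for forgery: 13.
S1 does not apply.
S2 applies (level before this adjustment is 13 ≥ 4, so +4): 13 + 4 = 17.
S4 applies: 17 − 3 = 14.
S5 applies: 14 + 3 = 17.
Final offense level: 17.
Criminal history: 0 prior points → Category 1 (0-3).
Level 17 falls in the 15-23 band.
Grid: Level 15-23 × Category 1 = 144-168 weeks.

144-168 weeks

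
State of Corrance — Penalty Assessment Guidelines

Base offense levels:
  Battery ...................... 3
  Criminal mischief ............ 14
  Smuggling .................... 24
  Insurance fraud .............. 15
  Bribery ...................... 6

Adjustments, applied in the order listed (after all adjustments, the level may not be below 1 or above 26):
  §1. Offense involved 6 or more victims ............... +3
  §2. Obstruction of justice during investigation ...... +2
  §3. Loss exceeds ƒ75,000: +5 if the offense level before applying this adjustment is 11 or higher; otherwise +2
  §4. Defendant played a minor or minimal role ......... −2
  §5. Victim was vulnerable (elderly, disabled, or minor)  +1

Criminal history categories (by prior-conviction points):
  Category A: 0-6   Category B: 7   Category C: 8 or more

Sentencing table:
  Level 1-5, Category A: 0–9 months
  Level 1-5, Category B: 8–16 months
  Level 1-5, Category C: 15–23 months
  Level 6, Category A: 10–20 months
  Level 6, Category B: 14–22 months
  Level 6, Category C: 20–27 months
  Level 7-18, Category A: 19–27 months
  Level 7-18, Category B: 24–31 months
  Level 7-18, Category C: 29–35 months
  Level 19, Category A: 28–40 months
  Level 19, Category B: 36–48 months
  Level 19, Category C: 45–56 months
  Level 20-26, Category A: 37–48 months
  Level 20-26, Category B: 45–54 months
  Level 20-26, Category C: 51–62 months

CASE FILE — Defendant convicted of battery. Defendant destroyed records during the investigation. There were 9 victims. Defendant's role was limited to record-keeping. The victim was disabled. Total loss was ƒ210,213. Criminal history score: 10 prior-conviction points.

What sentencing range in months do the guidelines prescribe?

Base offense level for battery: 3.
§1 applies: 3 + 3 = 6.
§2 applies: 6 + 2 = 8.
§3 applies (level before this adjustment is 8 < 11, so +2): 8 + 2 = 10.
§4 applies: 10 − 2 = 8.
§5 applies: 8 + 1 = 9.
Final offense level: 9.
Criminal history: 10 prior points → Category C (8+).
Level 9 falls in the 7-18 band.
Grid: Level 7-18 × Category C = 29-35 months.

29-35 months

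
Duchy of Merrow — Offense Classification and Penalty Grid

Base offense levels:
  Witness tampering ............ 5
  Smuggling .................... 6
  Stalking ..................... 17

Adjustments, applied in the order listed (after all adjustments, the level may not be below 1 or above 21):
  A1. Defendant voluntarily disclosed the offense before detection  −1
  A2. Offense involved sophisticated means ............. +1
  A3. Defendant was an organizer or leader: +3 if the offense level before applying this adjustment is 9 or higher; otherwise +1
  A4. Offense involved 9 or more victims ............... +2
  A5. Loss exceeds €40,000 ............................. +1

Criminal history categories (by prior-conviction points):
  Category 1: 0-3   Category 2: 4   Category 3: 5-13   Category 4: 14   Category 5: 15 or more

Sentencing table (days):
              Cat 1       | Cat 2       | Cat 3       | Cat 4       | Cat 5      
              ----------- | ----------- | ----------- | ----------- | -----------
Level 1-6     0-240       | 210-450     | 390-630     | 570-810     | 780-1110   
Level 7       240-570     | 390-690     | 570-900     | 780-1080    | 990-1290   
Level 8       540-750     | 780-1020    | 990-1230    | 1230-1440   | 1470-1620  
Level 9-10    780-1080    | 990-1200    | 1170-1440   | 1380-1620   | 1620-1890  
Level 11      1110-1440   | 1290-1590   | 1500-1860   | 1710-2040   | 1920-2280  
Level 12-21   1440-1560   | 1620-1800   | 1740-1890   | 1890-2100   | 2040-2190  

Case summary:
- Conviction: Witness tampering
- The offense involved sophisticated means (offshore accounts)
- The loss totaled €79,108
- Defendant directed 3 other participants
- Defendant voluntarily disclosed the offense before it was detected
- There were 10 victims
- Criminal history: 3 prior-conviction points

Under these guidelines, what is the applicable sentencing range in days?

Base offense level for witness tampering: 5.
A1 applies: 5 − 1 = 4.
A2 applies: 4 + 1 = 5.
A3 applies (level before this adjustment is 5 < 9, so +1): 5 + 1 = 6.
A4 applies: 6 + 2 = 8.
A5 applies: 8 + 1 = 9.
Final offense level: 9.
Criminal history: 3 prior points → Category 1 (0-3).
Level 9 falls in the 9-10 band.
Grid: Level 9-10 × Category 1 = 780-1080 days.

780-1080 days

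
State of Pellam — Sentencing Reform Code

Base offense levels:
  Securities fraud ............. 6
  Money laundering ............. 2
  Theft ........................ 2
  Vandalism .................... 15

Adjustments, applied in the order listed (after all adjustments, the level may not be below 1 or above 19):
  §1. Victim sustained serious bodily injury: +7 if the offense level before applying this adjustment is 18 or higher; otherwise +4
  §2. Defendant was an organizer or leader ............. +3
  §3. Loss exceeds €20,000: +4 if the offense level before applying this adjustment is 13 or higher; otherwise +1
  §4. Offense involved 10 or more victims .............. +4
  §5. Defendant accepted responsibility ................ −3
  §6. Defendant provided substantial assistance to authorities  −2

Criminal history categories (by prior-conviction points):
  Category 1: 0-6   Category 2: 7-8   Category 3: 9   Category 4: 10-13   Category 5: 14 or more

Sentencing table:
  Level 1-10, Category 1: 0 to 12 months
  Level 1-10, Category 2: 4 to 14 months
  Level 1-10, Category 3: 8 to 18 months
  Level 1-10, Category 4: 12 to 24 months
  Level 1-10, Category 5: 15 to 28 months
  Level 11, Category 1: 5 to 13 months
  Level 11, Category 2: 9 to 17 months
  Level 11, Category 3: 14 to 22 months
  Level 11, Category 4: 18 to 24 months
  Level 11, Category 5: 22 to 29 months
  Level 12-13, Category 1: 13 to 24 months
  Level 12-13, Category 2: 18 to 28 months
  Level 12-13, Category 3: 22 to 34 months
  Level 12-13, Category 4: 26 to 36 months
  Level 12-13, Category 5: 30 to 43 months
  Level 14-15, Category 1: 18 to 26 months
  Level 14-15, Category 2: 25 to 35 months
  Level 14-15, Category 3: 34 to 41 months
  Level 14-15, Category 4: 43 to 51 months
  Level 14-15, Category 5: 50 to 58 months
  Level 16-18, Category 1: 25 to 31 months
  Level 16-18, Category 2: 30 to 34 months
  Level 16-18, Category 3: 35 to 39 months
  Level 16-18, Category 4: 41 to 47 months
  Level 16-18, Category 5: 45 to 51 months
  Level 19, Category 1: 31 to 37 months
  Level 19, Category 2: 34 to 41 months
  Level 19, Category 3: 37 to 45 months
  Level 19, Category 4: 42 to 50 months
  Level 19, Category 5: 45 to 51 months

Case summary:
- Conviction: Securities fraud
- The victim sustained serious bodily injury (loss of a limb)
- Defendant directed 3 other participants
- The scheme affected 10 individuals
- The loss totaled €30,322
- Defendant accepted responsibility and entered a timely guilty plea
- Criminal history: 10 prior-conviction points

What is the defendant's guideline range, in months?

41-47 months

Base offense level for securities fraud: 6.
§1 applies (level before this adjustment is 6 < 18, so +4): 6 + 4 = 10.
§2 applies: 10 + 3 = 13.
§3 applies (level before this adjustment is 13 ≥ 13, so +4): 13 + 4 = 17.
§4 applies: 17 + 4 = 21.
§5 applies: 21 − 3 = 18.
Final offense level: 18.
Criminal history: 10 prior points → Category 4 (10-13).
Level 18 falls in the 16-18 band.
Grid: Level 16-18 × Category 4 = 41-47 months.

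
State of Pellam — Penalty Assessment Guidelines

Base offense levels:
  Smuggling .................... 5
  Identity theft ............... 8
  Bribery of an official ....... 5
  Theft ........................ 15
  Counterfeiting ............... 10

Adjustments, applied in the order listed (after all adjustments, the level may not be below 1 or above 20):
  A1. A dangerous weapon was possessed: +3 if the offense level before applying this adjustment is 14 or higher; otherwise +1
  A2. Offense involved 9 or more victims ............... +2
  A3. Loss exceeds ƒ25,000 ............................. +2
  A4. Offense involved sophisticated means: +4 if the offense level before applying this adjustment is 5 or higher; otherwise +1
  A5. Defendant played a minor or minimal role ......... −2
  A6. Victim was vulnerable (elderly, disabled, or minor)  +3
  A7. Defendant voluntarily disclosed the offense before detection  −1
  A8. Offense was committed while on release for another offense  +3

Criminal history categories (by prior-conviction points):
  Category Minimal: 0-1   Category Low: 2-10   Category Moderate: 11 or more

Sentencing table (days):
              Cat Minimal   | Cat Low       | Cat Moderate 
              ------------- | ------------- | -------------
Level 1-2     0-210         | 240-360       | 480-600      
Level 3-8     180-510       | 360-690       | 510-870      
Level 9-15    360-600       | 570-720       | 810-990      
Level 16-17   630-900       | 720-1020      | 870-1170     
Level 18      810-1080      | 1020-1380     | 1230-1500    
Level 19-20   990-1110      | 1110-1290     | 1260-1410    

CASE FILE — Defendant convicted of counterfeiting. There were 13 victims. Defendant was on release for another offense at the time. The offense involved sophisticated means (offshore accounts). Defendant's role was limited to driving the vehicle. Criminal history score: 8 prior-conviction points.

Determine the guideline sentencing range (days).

Base offense level for counterfeiting: 10.
A2 applies: 10 + 2 = 12.
A3 does not apply.
A4 applies (level before this adjustment is 12 ≥ 5, so +4): 12 + 4 = 16.
A5 applies: 16 − 2 = 14.
A6 does not apply.
A8 applies: 14 + 3 = 17.
Final offense level: 17.
Criminal history: 8 prior points → Category Low (2-10).
Level 17 falls in the 16-17 band.
Grid: Level 16-17 × Category Low = 720-1020 days.

720-1020 days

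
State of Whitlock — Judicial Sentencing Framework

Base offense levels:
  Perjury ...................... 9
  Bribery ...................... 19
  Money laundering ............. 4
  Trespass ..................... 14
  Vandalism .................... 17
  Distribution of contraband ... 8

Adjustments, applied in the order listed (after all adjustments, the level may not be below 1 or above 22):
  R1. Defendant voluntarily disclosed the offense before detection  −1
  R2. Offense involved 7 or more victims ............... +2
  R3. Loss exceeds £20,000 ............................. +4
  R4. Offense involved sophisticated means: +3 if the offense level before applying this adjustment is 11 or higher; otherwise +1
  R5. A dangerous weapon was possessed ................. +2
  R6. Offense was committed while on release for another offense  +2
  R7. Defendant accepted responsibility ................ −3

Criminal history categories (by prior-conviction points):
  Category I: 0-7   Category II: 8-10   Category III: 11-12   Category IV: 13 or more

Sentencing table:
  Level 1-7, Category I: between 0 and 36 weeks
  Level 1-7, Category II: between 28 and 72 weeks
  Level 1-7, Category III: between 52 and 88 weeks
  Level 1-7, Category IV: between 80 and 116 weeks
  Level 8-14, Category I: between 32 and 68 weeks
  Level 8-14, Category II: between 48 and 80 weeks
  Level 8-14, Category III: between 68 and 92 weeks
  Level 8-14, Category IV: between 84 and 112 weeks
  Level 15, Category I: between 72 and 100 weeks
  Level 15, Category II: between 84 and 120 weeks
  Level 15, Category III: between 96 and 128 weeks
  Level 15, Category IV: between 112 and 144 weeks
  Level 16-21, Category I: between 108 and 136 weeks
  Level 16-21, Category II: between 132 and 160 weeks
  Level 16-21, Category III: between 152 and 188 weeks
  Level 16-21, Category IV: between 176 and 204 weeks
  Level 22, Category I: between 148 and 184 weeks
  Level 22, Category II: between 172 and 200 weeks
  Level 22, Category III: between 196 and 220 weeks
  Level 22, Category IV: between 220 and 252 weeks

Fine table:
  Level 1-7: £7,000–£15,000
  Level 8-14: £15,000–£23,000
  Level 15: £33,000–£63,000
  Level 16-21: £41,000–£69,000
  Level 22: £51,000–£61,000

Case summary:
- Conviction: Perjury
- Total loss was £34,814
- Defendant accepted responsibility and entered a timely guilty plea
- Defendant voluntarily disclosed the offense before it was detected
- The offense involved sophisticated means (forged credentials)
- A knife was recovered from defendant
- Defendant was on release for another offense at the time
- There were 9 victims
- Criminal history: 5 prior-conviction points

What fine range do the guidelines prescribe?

Base offense level for perjury: 9.
R1 applies: 9 − 1 = 8.
R2 applies: 8 + 2 = 10.
R3 applies: 10 + 4 = 14.
R4 applies (level before this adjustment is 14 ≥ 11, so +3): 14 + 3 = 17.
R5 applies: 17 + 2 = 19.
R6 applies: 19 + 2 = 21.
R7 applies: 21 − 3 = 18.
Final offense level: 18.
Level 18 falls in the 16-21 band.
Fine table: Level 16-21 → £41,000–£69,000.

£41,000–£69,000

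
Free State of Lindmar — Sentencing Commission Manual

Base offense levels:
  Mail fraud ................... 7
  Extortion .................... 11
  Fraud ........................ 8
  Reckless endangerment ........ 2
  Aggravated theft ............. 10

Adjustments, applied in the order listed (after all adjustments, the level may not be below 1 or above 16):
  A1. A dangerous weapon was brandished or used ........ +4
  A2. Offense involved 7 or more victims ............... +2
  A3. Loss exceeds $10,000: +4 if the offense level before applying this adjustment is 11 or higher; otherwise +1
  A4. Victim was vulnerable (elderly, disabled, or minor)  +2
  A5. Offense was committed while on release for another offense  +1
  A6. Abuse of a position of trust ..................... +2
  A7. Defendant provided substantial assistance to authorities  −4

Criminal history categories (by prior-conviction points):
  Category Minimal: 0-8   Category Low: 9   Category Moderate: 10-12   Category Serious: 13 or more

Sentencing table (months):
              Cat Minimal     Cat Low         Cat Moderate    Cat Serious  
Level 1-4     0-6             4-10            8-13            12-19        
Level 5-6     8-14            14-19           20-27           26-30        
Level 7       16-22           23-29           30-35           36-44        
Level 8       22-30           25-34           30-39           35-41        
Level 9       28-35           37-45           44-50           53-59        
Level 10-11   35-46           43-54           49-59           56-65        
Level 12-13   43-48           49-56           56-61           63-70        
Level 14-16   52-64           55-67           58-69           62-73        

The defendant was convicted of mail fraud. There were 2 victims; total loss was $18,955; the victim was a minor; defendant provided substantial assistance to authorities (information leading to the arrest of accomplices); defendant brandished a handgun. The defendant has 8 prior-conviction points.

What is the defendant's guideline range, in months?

Base offense level for mail fraud: 7.
A1 applies: 7 + 4 = 11.
A2 does not apply.
A3 applies (level before this adjustment is 11 ≥ 11, so +4): 11 + 4 = 15.
A4 applies: 15 + 2 = 17.
A7 applies: 17 − 4 = 13.
Final offense level: 13.
Criminal history: 8 prior points → Category Minimal (0-8).
Level 13 falls in the 12-13 band.
Grid: Level 12-13 × Category Minimal = 43-48 months.

43-48 months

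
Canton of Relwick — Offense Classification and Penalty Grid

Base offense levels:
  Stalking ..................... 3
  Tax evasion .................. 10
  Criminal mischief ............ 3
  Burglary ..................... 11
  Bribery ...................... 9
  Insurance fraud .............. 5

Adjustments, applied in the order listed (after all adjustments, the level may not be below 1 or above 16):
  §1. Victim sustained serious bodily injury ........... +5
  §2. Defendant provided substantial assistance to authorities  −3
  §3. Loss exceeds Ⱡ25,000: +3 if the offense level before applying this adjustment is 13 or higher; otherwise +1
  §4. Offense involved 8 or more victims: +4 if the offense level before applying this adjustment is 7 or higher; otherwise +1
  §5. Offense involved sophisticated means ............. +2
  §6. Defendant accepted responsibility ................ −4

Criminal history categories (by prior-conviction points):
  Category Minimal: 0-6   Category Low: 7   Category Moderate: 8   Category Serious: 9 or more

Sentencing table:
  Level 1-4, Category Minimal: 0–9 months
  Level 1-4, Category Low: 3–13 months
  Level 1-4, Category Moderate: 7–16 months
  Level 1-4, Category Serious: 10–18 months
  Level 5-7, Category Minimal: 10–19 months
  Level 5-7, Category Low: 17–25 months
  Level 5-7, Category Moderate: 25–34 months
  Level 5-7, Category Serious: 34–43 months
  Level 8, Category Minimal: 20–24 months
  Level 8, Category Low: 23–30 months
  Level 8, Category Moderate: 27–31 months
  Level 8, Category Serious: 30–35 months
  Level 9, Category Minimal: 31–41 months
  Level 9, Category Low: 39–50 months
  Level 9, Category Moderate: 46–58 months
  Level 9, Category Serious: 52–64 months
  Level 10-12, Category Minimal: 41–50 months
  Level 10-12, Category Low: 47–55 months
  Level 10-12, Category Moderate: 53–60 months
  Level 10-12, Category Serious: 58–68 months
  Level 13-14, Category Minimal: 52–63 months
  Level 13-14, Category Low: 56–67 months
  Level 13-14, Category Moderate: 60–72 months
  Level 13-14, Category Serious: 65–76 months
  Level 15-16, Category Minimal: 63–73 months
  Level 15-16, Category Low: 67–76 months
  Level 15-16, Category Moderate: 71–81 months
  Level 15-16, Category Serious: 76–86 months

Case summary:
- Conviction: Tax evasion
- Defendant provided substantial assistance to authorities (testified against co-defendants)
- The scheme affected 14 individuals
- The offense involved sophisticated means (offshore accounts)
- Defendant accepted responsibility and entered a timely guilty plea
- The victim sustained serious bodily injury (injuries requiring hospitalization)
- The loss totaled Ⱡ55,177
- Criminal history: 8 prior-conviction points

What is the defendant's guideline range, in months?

71-81 months

Base offense level for tax evasion: 10.
§1 applies: 10 + 5 = 15.
§2 applies: 15 − 3 = 12.
§3 applies (level before this adjustment is 12 < 13, so +1): 12 + 1 = 13.
§4 applies (level before this adjustment is 13 ≥ 7, so +4): 13 + 4 = 17.
§5 applies: 17 + 2 = 19.
§6 applies: 19 − 4 = 15.
Final offense level: 15.
Criminal history: 8 prior points → Category Moderate (8).
Level 15 falls in the 15-16 band.
Grid: Level 15-16 × Category Moderate = 71-81 months.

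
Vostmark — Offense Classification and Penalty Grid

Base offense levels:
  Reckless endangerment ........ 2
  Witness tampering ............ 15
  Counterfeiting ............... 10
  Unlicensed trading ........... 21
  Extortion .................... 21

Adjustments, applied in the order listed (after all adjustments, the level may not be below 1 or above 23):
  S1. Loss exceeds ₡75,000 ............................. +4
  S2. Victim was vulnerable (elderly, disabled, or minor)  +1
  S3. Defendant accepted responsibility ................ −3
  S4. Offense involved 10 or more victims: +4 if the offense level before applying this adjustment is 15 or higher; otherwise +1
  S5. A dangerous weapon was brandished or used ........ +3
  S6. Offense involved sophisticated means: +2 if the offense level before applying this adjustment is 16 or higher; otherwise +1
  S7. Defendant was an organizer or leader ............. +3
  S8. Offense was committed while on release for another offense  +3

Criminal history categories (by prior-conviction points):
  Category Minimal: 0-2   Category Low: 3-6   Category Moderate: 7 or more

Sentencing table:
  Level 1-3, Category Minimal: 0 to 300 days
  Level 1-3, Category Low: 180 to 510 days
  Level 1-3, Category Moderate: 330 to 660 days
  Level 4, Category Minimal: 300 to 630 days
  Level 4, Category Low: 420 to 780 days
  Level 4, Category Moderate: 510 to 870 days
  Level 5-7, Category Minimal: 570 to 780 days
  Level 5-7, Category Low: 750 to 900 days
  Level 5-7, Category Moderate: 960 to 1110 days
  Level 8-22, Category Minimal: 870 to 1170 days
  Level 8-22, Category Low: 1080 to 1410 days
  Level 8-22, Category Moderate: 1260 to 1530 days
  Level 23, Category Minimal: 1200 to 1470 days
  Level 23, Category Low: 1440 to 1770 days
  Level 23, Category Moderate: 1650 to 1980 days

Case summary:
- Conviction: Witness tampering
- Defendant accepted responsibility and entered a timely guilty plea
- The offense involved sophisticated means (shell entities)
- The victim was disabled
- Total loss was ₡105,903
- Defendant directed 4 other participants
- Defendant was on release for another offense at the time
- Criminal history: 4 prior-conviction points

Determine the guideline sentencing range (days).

1440-1770 days

Base offense level for witness tampering: 15.
S1 applies: 15 + 4 = 19.
S2 applies: 19 + 1 = 20.
S3 applies: 20 − 3 = 17.
S6 applies (level before this adjustment is 17 ≥ 16, so +2): 17 + 2 = 19.
S7 applies: 19 + 3 = 22.
S8 applies: 22 + 3 = 25.
Level 25 exceeds the maximum of 23; capped at 23.
Final offense level: 23.
Criminal history: 4 prior points → Category Low (3-6).
Level 23 falls in the 23 band.
Grid: Level 23 × Category Low = 1440-1770 days.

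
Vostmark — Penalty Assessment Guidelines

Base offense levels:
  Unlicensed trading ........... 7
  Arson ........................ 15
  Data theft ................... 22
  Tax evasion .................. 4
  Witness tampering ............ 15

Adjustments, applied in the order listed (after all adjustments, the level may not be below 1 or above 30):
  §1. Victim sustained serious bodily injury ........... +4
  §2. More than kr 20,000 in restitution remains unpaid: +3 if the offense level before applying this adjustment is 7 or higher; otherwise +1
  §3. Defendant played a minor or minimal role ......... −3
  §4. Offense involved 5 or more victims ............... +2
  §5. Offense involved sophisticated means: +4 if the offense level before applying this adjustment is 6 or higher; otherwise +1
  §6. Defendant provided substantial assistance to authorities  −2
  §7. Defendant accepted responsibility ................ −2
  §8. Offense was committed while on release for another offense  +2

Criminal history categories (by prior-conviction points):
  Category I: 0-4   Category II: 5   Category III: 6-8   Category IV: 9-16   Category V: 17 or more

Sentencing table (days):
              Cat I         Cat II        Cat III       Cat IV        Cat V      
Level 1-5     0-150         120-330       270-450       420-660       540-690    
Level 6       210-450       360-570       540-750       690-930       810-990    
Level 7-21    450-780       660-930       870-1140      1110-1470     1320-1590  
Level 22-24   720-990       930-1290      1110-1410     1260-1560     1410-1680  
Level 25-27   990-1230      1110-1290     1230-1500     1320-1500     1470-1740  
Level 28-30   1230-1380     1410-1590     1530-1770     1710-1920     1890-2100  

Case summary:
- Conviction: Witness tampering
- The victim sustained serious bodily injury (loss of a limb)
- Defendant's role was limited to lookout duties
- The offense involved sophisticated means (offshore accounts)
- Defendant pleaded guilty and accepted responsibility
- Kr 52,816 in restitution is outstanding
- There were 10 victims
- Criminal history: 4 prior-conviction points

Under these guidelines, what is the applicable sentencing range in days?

720-990 days

Base offense level for witness tampering: 15.
§1 applies: 15 + 4 = 19.
§2 applies (level before this adjustment is 19 ≥ 7, so +3): 19 + 3 = 22.
§3 applies: 22 − 3 = 19.
§4 applies: 19 + 2 = 21.
§5 applies (level before this adjustment is 21 ≥ 6, so +4): 21 + 4 = 25.
§7 applies: 25 − 2 = 23.
Final offense level: 23.
Criminal history: 4 prior points → Category I (0-4).
Level 23 falls in the 22-24 band.
Grid: Level 22-24 × Category I = 720-990 days.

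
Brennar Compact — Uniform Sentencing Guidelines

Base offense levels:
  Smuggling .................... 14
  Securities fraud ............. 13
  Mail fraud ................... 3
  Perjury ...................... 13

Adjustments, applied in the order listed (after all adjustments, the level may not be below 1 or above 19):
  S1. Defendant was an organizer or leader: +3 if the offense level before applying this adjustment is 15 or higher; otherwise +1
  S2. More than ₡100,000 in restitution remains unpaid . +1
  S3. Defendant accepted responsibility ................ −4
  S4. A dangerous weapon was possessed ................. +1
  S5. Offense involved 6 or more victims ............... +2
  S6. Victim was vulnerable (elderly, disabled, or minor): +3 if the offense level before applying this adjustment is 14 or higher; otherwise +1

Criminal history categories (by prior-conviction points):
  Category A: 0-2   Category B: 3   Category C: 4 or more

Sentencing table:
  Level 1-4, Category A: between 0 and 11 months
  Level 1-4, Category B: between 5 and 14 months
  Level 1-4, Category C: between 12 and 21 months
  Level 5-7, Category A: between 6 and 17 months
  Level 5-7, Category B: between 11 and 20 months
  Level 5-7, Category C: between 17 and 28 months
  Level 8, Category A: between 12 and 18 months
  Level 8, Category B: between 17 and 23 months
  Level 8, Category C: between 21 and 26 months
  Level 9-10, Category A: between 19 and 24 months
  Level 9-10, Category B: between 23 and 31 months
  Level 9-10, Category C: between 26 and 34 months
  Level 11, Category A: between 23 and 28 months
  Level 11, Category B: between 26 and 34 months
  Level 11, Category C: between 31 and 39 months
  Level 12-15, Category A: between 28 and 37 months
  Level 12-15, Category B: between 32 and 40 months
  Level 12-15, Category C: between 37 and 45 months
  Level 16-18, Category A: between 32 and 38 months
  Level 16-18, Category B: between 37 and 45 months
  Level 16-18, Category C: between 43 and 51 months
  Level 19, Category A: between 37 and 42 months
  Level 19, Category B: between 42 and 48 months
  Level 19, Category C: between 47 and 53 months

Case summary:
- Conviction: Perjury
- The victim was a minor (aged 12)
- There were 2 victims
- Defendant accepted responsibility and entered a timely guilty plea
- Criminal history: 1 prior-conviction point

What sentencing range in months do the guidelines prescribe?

Base offense level for perjury: 13.
S3 applies: 13 − 4 = 9.
S6 applies (level before this adjustment is 9 < 14, so +1): 9 + 1 = 10.
Final offense level: 10.
Criminal history: 1 prior point → Category A (0-2).
Level 10 falls in the 9-10 band.
Grid: Level 9-10 × Category A = 19-24 months.

19-24 months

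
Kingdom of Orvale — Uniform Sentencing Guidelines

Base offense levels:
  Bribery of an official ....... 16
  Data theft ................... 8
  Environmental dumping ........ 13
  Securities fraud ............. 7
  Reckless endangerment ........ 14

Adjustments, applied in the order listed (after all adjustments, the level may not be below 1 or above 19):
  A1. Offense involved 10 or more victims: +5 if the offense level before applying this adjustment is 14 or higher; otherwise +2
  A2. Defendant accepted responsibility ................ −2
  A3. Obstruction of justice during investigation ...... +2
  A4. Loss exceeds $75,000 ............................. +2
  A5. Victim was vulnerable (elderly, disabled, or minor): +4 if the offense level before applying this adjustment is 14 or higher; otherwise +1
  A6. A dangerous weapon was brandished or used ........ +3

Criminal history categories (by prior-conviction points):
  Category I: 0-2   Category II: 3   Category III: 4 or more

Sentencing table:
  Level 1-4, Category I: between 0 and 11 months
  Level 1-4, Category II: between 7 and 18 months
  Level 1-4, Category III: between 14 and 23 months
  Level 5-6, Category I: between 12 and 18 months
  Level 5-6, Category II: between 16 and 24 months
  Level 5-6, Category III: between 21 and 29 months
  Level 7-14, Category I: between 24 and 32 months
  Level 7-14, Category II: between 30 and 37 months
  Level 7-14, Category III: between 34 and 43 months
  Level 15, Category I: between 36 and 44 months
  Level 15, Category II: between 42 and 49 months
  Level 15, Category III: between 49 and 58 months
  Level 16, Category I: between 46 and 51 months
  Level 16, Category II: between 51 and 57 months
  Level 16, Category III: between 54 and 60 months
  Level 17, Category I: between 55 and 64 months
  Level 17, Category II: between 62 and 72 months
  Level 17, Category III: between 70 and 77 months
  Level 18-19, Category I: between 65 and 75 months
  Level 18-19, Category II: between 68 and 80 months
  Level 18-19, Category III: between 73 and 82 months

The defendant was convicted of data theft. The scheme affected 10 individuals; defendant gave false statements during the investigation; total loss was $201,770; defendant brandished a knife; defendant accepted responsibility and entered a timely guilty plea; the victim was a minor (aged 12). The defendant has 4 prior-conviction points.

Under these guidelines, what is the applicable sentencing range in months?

54-60 months

Base offense level for data theft: 8.
A1 applies (level before this adjustment is 8 < 14, so +2): 8 + 2 = 10.
A2 applies: 10 − 2 = 8.
A3 applies: 8 + 2 = 10.
A4 applies: 10 + 2 = 12.
A5 applies (level before this adjustment is 12 < 14, so +1): 12 + 1 = 13.
A6 applies: 13 + 3 = 16.
Final offense level: 16.
Criminal history: 4 prior points → Category III (4+).
Level 16 falls in the 16 band.
Grid: Level 16 × Category III = 54-60 months.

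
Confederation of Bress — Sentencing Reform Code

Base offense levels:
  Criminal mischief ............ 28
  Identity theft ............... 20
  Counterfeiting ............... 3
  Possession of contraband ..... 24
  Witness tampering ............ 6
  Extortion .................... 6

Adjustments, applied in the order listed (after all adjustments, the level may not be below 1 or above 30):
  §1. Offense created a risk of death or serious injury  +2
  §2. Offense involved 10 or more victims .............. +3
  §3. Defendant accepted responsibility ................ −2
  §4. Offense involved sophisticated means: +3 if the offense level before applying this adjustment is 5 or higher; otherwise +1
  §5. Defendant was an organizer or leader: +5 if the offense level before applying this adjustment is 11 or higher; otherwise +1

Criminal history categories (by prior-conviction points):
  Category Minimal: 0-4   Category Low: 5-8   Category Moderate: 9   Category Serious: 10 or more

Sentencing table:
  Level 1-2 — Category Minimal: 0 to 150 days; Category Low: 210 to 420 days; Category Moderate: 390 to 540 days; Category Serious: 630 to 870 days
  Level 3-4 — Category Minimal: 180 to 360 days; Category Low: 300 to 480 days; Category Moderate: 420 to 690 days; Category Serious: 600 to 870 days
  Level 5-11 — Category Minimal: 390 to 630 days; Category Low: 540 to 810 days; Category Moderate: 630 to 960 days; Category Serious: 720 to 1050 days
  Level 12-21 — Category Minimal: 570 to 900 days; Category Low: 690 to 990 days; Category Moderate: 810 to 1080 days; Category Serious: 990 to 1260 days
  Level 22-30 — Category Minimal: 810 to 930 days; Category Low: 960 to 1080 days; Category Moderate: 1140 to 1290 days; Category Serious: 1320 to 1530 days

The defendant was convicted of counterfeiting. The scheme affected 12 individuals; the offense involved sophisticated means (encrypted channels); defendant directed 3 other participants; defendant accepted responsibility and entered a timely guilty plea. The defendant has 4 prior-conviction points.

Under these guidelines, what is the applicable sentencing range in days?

Base offense level for counterfeiting: 3.
§2 applies: 3 + 3 = 6.
§3 applies: 6 − 2 = 4.
§4 applies (level before this adjustment is 4 < 5, so +1): 4 + 1 = 5.
§5 applies (level before this adjustment is 5 < 11, so +1): 5 + 1 = 6.
Final offense level: 6.
Criminal history: 4 prior points → Category Minimal (0-4).
Level 6 falls in the 5-11 band.
Grid: Level 5-11 × Category Minimal = 390-630 days.

390-630 days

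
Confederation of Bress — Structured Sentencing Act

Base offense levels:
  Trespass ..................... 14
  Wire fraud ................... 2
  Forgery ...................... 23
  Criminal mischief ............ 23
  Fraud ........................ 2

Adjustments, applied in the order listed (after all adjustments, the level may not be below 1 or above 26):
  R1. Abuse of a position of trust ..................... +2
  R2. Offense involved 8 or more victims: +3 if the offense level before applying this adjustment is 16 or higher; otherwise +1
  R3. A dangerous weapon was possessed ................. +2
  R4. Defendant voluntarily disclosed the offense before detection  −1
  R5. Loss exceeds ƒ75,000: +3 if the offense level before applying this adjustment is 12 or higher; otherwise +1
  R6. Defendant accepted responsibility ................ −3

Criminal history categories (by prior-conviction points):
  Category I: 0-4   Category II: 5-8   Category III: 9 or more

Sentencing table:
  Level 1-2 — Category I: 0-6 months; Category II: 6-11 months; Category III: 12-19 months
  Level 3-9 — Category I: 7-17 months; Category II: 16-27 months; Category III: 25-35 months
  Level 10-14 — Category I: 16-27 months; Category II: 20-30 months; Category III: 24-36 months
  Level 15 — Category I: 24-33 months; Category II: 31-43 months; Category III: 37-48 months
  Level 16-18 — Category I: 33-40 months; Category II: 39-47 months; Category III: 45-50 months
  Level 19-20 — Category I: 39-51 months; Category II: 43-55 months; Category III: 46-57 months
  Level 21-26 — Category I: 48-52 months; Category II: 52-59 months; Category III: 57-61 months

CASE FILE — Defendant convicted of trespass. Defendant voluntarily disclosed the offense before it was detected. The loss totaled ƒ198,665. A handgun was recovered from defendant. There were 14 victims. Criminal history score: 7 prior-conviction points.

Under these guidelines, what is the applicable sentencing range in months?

Base offense level for trespass: 14.
R1 does not apply.
R2 applies (level before this adjustment is 14 < 16, so +1): 14 + 1 = 15.
R3 applies: 15 + 2 = 17.
R4 applies: 17 − 1 = 16.
R5 applies (level before this adjustment is 16 ≥ 12, so +3): 16 + 3 = 19.
R6 does not apply.
Final offense level: 19.
Criminal history: 7 prior points → Category II (5-8).
Level 19 falls in the 19-20 band.
Grid: Level 19-20 × Category II = 43-55 months.

43-55 months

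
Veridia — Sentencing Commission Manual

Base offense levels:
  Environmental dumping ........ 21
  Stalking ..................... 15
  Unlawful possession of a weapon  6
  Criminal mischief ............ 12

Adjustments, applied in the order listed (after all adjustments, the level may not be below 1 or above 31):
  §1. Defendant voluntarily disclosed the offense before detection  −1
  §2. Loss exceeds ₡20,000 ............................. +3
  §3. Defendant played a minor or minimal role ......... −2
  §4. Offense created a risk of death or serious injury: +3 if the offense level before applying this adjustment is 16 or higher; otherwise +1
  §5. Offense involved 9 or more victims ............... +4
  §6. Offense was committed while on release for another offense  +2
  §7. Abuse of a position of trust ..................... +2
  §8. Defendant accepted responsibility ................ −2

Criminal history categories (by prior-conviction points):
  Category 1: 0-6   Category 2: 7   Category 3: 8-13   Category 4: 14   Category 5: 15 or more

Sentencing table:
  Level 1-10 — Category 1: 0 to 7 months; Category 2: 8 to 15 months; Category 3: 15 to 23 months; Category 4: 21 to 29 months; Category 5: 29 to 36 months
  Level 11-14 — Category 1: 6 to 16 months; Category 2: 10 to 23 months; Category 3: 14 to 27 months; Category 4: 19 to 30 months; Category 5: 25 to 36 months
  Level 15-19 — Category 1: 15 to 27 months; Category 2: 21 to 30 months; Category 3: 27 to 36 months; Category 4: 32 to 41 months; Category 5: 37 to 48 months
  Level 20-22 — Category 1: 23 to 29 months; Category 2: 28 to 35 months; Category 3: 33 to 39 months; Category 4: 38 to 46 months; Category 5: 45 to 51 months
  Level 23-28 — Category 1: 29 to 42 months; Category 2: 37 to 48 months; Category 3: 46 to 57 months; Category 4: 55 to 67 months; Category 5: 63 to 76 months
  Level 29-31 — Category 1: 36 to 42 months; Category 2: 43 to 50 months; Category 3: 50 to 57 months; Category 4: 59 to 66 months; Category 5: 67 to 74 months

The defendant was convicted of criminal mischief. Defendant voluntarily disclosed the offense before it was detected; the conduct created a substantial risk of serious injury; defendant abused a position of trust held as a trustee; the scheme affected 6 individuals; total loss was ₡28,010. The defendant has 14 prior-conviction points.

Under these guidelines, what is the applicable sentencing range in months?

32-41 months

Base offense level for criminal mischief: 12.
§1 applies: 12 − 1 = 11.
§2 applies: 11 + 3 = 14.
§3 does not apply.
§4 applies (level before this adjustment is 14 < 16, so +1): 14 + 1 = 15.
§6 does not apply.
§7 applies: 15 + 2 = 17.
Final offense level: 17.
Criminal history: 14 prior points → Category 4 (14).
Level 17 falls in the 15-19 band.
Grid: Level 15-19 × Category 4 = 32-41 months.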